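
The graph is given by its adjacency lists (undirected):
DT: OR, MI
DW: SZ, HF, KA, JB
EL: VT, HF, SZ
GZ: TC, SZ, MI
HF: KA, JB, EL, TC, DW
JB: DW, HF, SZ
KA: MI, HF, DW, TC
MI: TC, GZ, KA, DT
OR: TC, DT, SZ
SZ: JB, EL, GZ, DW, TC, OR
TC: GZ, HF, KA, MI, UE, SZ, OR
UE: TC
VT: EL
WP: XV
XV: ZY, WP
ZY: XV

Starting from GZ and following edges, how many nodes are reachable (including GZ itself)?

BFS from GZ visits: GZ, TC, SZ, MI, UE, OR, KA, HF, JB, EL, DW, DT, VT
Reachable nodes: 13 of 16 total.

13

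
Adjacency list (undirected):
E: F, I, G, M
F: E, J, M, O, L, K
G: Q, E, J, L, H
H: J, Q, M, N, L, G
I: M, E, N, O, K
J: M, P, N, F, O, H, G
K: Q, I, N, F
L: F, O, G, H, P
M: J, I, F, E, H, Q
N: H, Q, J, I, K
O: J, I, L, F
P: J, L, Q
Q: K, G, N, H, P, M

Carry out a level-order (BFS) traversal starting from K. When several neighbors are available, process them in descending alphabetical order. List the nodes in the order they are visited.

K, Q, N, I, F, P, M, H, G, J, O, E, L

Visit K; enqueue Q, N, I, F → queue [Q, N, I, F]
Visit Q; enqueue P, M, H, G → queue [N, I, F, P, M, H, G]
Visit N; enqueue J → queue [I, F, P, M, H, G, J]
Visit I; enqueue O, E → queue [F, P, M, H, G, J, O, E]
Visit F; enqueue L → queue [P, M, H, G, J, O, E, L]
Visit P → queue [M, H, G, J, O, E, L]
Visit M → queue [H, G, J, O, E, L]
Visit H → queue [G, J, O, E, L]
Visit G → queue [J, O, E, L]
Visit J → queue [O, E, L]
Visit O → queue [E, L]
Visit E → queue [L]
Visit L → queue []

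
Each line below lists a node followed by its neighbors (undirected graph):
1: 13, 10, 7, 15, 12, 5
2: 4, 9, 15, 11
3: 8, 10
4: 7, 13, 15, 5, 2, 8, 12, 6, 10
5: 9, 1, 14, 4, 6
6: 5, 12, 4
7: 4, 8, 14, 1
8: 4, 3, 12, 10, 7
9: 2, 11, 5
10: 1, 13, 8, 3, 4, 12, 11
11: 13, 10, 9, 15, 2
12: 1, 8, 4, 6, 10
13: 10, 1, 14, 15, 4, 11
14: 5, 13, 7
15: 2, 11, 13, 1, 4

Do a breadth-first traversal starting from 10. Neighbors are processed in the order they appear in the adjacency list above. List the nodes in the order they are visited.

Visit 10; enqueue 1, 13, 8, 3, 4, 12, 11 → queue [1, 13, 8, 3, 4, 12, 11]
Visit 1; enqueue 7, 15, 5 → queue [13, 8, 3, 4, 12, 11, 7, 15, 5]
Visit 13; enqueue 14 → queue [8, 3, 4, 12, 11, 7, 15, 5, 14]
Visit 8 → queue [3, 4, 12, 11, 7, 15, 5, 14]
Visit 3 → queue [4, 12, 11, 7, 15, 5, 14]
Visit 4; enqueue 2, 6 → queue [12, 11, 7, 15, 5, 14, 2, 6]
Visit 12 → queue [11, 7, 15, 5, 14, 2, 6]
Visit 11; enqueue 9 → queue [7, 15, 5, 14, 2, 6, 9]
Visit 7 → queue [15, 5, 14, 2, 6, 9]
Visit 15 → queue [5, 14, 2, 6, 9]
Visit 5 → queue [14, 2, 6, 9]
Visit 14 → queue [2, 6, 9]
Visit 2 → queue [6, 9]
Visit 6 → queue [9]
Visit 9 → queue []

10 -> 1 -> 13 -> 8 -> 3 -> 4 -> 12 -> 11 -> 7 -> 15 -> 5 -> 14 -> 2 -> 6 -> 9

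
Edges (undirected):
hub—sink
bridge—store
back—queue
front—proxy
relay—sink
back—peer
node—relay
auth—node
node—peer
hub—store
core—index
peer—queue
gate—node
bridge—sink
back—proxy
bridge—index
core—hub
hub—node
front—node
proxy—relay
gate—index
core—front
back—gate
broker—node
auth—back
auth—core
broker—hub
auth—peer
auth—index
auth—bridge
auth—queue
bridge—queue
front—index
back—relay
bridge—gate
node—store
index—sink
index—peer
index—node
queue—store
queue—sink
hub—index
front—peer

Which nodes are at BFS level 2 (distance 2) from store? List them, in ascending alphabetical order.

Level 0: store
Level 1: bridge, hub, node, queue
Level 2: auth, back, broker, core, front, gate, index, peer, relay, sink
Level 3: proxy

auth, back, broker, core, front, gate, index, peer, relay, sink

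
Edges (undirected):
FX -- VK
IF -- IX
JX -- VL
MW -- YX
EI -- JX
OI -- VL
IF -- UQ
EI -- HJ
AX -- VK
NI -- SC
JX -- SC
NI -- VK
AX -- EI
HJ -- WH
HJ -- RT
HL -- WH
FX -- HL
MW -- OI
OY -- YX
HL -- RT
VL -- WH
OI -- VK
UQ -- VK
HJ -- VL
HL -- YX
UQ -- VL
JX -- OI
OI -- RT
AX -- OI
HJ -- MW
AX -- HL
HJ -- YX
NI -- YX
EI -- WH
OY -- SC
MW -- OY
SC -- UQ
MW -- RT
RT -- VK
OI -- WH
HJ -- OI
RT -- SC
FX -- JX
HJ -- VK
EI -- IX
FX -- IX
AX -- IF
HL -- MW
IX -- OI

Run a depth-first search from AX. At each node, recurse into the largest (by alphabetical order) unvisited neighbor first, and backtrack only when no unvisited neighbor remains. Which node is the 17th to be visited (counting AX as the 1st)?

IX

Visit AX
AX → VK
VK → UQ
UQ → VL
VL → WH
WH → OI
OI → RT
RT → SC
SC → OY
OY → YX
YX → NI
YX → MW
MW → HL
HL → FX
FX → JX
JX → EI
EI → IX
IX → IF
EI → HJ

Visit order: AX, VK, UQ, VL, WH, OI, RT, SC, OY, YX, NI, MW, HL, FX, JX, EI, IX, IF, HJ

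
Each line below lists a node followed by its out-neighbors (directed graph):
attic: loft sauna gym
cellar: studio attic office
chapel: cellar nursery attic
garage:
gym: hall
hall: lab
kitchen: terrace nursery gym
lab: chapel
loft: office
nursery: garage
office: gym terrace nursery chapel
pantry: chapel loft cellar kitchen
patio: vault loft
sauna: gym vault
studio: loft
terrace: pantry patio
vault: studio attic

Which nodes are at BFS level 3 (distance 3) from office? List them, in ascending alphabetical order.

kitchen, lab, loft, sauna, studio, vault

Level 0: office
Level 1: chapel, gym, nursery, terrace
Level 2: attic, cellar, garage, hall, pantry, patio
Level 3: kitchen, lab, loft, sauna, studio, vault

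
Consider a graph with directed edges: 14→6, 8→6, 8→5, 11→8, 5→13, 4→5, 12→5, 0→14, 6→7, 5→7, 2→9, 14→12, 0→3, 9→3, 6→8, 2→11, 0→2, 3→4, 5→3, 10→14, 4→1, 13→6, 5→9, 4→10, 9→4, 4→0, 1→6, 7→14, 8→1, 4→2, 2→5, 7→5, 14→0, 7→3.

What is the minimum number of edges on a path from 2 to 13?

2

Level 0: 2
Level 1: 5, 9, 11
Level 2: 3, 4, 7, 8, 13
Level 3: 0, 1, 6, 10, 14
Level 4: 12
13 first appears at level 2.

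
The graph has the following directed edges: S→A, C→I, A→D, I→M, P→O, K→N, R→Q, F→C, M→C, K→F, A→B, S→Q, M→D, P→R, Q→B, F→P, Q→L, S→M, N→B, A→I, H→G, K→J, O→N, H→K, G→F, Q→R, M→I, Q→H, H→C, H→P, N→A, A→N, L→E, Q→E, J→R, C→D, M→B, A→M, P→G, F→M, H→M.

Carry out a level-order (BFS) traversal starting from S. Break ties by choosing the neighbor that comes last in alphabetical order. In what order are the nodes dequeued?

Visit S; enqueue Q, M, A → queue [Q, M, A]
Visit Q; enqueue R, L, H, E, B → queue [M, A, R, L, H, E, B]
Visit M; enqueue I, D, C → queue [A, R, L, H, E, B, I, D, C]
Visit A; enqueue N → queue [R, L, H, E, B, I, D, C, N]
Visit R → queue [L, H, E, B, I, D, C, N]
Visit L → queue [H, E, B, I, D, C, N]
Visit H; enqueue P, K, G → queue [E, B, I, D, C, N, P, K, G]
Visit E → queue [B, I, D, C, N, P, K, G]
Visit B → queue [I, D, C, N, P, K, G]
Visit I → queue [D, C, N, P, K, G]
Visit D → queue [C, N, P, K, G]
Visit C → queue [N, P, K, G]
Visit N → queue [P, K, G]
Visit P; enqueue O → queue [K, G, O]
Visit K; enqueue J, F → queue [G, O, J, F]
Visit G → queue [O, J, F]
Visit O → queue [J, F]
Visit J → queue [F]
Visit F → queue []

S → Q → M → A → R → L → H → E → B → I → D → C → N → P → K → G → O → J → F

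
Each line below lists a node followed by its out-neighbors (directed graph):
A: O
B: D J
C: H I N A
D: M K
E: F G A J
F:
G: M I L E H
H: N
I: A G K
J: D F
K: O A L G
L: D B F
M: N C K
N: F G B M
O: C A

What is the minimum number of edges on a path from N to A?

3

Level 0: N
Level 1: B, F, G, M
Level 2: C, D, E, H, I, J, K, L
Level 3: A, O
A first appears at level 3.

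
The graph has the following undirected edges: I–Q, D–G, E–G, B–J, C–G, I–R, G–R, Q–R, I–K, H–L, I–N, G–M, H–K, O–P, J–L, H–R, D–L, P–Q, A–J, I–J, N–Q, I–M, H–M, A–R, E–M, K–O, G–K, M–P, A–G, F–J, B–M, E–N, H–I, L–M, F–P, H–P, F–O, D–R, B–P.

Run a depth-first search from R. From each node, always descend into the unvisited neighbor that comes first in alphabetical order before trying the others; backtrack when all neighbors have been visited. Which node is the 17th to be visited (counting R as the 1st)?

O

Visit R
R → A
A → G
G → C
G → D
D → L
L → H
H → I
I → J
J → B
B → M
M → E
E → N
N → Q
Q → P
P → F
F → O
O → K

Visit order: R, A, G, C, D, L, H, I, J, B, M, E, N, Q, P, F, O, K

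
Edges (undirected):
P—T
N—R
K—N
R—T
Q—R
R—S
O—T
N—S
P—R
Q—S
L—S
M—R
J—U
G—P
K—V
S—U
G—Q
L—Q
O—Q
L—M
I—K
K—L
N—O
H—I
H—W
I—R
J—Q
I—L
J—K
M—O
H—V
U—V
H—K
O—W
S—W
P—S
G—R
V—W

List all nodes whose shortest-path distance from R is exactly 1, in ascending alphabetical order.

Level 0: R
Level 1: G, I, M, N, P, Q, S, T
Level 2: H, J, K, L, O, U, W
Level 3: V

G, I, M, N, P, Q, S, T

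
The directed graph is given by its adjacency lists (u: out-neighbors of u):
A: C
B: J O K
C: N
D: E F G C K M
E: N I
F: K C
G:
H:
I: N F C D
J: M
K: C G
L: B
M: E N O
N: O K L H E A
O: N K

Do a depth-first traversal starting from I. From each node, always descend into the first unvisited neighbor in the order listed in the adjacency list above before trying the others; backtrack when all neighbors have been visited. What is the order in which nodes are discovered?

I -> N -> O -> K -> C -> G -> L -> B -> J -> M -> E -> H -> A -> F -> D

Visit I
I → N
N → O
O → K
K → C
K → G
N → L
L → B
B → J
J → M
M → E
N → H
N → A
I → F
I → D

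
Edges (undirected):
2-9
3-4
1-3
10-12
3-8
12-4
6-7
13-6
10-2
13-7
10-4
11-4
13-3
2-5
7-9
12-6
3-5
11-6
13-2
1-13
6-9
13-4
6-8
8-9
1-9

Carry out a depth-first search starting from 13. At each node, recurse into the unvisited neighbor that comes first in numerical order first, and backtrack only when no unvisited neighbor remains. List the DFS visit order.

13 1 3 4 10 2 5 9 6 7 8 11 12

Visit 13
13 → 1
1 → 3
3 → 4
4 → 10
10 → 2
2 → 5
2 → 9
9 → 6
6 → 7
6 → 8
6 → 11
6 → 12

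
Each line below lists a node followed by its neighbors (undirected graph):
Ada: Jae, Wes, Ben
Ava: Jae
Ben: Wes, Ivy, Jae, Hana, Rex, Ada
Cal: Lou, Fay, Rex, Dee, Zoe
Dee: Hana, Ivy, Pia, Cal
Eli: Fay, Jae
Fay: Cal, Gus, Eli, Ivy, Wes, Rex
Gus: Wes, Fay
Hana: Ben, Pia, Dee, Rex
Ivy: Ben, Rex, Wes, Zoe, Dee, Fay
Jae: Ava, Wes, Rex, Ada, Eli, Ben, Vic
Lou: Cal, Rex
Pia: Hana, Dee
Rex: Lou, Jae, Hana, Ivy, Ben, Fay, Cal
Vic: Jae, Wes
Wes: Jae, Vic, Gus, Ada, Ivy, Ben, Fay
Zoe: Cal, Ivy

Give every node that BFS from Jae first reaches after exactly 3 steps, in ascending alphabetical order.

Level 0: Jae
Level 1: Ada, Ava, Ben, Eli, Rex, Vic, Wes
Level 2: Cal, Fay, Gus, Hana, Ivy, Lou
Level 3: Dee, Pia, Zoe

Dee, Pia, Zoe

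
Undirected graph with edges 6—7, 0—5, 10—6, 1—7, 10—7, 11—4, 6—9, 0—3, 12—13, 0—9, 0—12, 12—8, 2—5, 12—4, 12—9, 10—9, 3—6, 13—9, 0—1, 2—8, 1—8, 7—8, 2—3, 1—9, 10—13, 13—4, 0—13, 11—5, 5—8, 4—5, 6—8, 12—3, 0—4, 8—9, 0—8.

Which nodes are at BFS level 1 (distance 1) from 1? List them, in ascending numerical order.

0, 7, 8, 9

Level 0: 1
Level 1: 0, 7, 8, 9
Level 2: 2, 3, 4, 5, 6, 10, 12, 13
Level 3: 11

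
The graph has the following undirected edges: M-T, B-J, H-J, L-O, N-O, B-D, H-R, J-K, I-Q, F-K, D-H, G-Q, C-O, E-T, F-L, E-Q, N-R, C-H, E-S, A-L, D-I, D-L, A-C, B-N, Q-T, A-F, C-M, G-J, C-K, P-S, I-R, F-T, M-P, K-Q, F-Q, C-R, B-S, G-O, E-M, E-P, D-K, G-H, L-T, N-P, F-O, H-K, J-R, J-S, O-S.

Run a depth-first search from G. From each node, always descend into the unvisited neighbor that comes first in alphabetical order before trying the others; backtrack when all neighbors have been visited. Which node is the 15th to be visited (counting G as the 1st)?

Visit G
G → H
H → C
C → A
A → F
F → K
K → D
D → B
B → J
J → R
R → I
I → Q
Q → E
E → M
M → P
P → N
N → O
O → L
L → T
O → S

Visit order: G, H, C, A, F, K, D, B, J, R, I, Q, E, M, P, N, O, L, T, S

P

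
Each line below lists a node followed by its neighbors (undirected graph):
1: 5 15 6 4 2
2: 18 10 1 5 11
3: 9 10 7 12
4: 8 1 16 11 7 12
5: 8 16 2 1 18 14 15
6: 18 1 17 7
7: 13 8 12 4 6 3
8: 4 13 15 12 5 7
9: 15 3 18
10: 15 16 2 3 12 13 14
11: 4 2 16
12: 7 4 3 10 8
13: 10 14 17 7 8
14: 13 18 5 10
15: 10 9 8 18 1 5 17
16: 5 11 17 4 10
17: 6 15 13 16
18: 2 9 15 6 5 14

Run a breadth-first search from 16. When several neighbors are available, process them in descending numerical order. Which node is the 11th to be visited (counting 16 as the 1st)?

Visit 16; enqueue 17, 11, 10, 5, 4 → queue [17, 11, 10, 5, 4]
Visit 17; enqueue 15, 13, 6 → queue [11, 10, 5, 4, 15, 13, 6]
Visit 11; enqueue 2 → queue [10, 5, 4, 15, 13, 6, 2]
Visit 10; enqueue 14, 12, 3 → queue [5, 4, 15, 13, 6, 2, 14, 12, 3]
Visit 5; enqueue 18, 8, 1 → queue [4, 15, 13, 6, 2, 14, 12, 3, 18, 8, 1]
Visit 4; enqueue 7 → queue [15, 13, 6, 2, 14, 12, 3, 18, 8, 1, 7]
Visit 15; enqueue 9 → queue [13, 6, 2, 14, 12, 3, 18, 8, 1, 7, 9]
Visit 13 → queue [6, 2, 14, 12, 3, 18, 8, 1, 7, 9]
Visit 6 → queue [2, 14, 12, 3, 18, 8, 1, 7, 9]
Visit 2 → queue [14, 12, 3, 18, 8, 1, 7, 9]
Visit 14 → queue [12, 3, 18, 8, 1, 7, 9]
Visit 12 → queue [3, 18, 8, 1, 7, 9]
Visit 3 → queue [18, 8, 1, 7, 9]
Visit 18 → queue [8, 1, 7, 9]
Visit 8 → queue [1, 7, 9]
Visit 1 → queue [7, 9]
Visit 7 → queue [9]
Visit 9 → queue []

Visit order: 16, 17, 11, 10, 5, 4, 15, 13, 6, 2, 14, 12, 3, 18, 8, 1, 7, 9

14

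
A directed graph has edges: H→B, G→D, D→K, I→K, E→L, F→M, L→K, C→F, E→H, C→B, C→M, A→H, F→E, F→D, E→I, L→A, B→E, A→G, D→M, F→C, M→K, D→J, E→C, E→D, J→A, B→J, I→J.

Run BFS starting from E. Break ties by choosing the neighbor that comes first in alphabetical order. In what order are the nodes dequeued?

E, C, D, H, I, L, B, F, M, J, K, A, G

Visit E; enqueue C, D, H, I, L → queue [C, D, H, I, L]
Visit C; enqueue B, F, M → queue [D, H, I, L, B, F, M]
Visit D; enqueue J, K → queue [H, I, L, B, F, M, J, K]
Visit H → queue [I, L, B, F, M, J, K]
Visit I → queue [L, B, F, M, J, K]
Visit L; enqueue A → queue [B, F, M, J, K, A]
Visit B → queue [F, M, J, K, A]
Visit F → queue [M, J, K, A]
Visit M → queue [J, K, A]
Visit J → queue [K, A]
Visit K → queue [A]
Visit A; enqueue G → queue [G]
Visit G → queue []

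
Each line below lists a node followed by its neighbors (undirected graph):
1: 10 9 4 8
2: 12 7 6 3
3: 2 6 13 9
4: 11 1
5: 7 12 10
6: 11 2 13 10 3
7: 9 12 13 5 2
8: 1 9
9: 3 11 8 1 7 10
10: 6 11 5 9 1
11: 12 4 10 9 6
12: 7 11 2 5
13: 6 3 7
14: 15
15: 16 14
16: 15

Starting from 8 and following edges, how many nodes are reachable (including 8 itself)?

BFS from 8 visits: 8, 1, 9, 10, 4, 3, 11, 7, 6, 5, 2, 13, 12
Reachable nodes: 13 of 16 total.

13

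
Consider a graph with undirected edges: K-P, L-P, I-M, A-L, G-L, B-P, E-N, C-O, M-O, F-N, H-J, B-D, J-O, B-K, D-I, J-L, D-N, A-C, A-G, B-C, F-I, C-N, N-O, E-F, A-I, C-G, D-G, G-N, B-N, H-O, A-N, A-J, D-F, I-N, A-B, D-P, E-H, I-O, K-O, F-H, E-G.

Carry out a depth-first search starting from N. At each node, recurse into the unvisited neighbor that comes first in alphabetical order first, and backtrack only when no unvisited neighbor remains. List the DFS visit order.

Visit N
N → A
A → B
B → C
C → G
G → D
D → F
F → E
E → H
H → J
J → L
L → P
P → K
K → O
O → I
I → M

N -> A -> B -> C -> G -> D -> F -> E -> H -> J -> L -> P -> K -> O -> I -> M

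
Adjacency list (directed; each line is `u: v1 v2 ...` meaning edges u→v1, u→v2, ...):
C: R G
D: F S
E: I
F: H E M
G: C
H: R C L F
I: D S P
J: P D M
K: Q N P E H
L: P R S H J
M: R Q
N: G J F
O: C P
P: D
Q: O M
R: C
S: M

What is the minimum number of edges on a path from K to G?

2

Level 0: K
Level 1: E, H, N, P, Q
Level 2: C, D, F, G, I, J, L, M, O, R
Level 3: S
G first appears at level 2.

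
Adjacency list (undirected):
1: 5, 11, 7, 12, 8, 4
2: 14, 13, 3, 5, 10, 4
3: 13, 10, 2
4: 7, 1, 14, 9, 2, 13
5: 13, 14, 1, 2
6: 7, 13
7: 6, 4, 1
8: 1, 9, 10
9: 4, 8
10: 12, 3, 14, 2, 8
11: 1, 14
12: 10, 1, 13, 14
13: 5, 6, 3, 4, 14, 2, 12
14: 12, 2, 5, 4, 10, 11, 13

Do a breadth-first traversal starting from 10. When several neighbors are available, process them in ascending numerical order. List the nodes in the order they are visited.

10 2 3 8 12 14 4 5 13 1 9 11 7 6

Visit 10; enqueue 2, 3, 8, 12, 14 → queue [2, 3, 8, 12, 14]
Visit 2; enqueue 4, 5, 13 → queue [3, 8, 12, 14, 4, 5, 13]
Visit 3 → queue [8, 12, 14, 4, 5, 13]
Visit 8; enqueue 1, 9 → queue [12, 14, 4, 5, 13, 1, 9]
Visit 12 → queue [14, 4, 5, 13, 1, 9]
Visit 14; enqueue 11 → queue [4, 5, 13, 1, 9, 11]
Visit 4; enqueue 7 → queue [5, 13, 1, 9, 11, 7]
Visit 5 → queue [13, 1, 9, 11, 7]
Visit 13; enqueue 6 → queue [1, 9, 11, 7, 6]
Visit 1 → queue [9, 11, 7, 6]
Visit 9 → queue [11, 7, 6]
Visit 11 → queue [7, 6]
Visit 7 → queue [6]
Visit 6 → queue []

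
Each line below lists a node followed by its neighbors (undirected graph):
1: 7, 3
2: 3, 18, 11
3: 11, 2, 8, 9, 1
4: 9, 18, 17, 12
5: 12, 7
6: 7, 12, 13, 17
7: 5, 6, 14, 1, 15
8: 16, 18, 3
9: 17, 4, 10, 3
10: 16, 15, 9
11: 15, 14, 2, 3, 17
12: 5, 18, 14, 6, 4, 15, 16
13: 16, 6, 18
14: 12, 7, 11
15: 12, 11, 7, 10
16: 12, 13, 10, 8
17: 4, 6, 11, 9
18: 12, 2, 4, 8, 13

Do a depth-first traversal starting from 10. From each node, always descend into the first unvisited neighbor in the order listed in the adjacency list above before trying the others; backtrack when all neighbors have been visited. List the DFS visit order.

10 16 12 5 7 6 13 18 2 3 11 15 14 17 4 9 8 1

Visit 10
10 → 16
16 → 12
12 → 5
5 → 7
7 → 6
6 → 13
13 → 18
18 → 2
2 → 3
3 → 11
11 → 15
11 → 14
11 → 17
17 → 4
4 → 9
3 → 8
3 → 1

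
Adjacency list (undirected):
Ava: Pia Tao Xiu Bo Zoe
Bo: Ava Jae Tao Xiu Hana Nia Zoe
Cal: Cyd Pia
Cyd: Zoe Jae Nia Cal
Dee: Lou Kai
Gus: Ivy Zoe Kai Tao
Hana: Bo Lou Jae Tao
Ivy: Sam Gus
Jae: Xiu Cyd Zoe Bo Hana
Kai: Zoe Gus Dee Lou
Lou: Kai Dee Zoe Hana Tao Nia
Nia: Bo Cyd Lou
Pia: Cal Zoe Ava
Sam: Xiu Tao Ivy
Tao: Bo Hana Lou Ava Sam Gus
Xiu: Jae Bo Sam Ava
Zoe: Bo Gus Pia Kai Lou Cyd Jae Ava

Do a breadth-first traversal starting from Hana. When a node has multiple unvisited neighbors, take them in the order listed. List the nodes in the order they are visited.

Visit Hana; enqueue Bo, Lou, Jae, Tao → queue [Bo, Lou, Jae, Tao]
Visit Bo; enqueue Ava, Xiu, Nia, Zoe → queue [Lou, Jae, Tao, Ava, Xiu, Nia, Zoe]
Visit Lou; enqueue Kai, Dee → queue [Jae, Tao, Ava, Xiu, Nia, Zoe, Kai, Dee]
Visit Jae; enqueue Cyd → queue [Tao, Ava, Xiu, Nia, Zoe, Kai, Dee, Cyd]
Visit Tao; enqueue Sam, Gus → queue [Ava, Xiu, Nia, Zoe, Kai, Dee, Cyd, Sam, Gus]
Visit Ava; enqueue Pia → queue [Xiu, Nia, Zoe, Kai, Dee, Cyd, Sam, Gus, Pia]
Visit Xiu → queue [Nia, Zoe, Kai, Dee, Cyd, Sam, Gus, Pia]
Visit Nia → queue [Zoe, Kai, Dee, Cyd, Sam, Gus, Pia]
Visit Zoe → queue [Kai, Dee, Cyd, Sam, Gus, Pia]
Visit Kai → queue [Dee, Cyd, Sam, Gus, Pia]
Visit Dee → queue [Cyd, Sam, Gus, Pia]
Visit Cyd; enqueue Cal → queue [Sam, Gus, Pia, Cal]
Visit Sam; enqueue Ivy → queue [Gus, Pia, Cal, Ivy]
Visit Gus → queue [Pia, Cal, Ivy]
Visit Pia → queue [Cal, Ivy]
Visit Cal → queue [Ivy]
Visit Ivy → queue []

Hana -> Bo -> Lou -> Jae -> Tao -> Ava -> Xiu -> Nia -> Zoe -> Kai -> Dee -> Cyd -> Sam -> Gus -> Pia -> Cal -> Ivy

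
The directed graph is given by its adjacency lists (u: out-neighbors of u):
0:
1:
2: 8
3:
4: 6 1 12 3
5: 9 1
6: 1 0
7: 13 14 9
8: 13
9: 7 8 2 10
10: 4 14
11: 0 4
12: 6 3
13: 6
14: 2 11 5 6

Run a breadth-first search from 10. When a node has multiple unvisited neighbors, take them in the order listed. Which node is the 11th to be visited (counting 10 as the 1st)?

Visit 10; enqueue 4, 14 → queue [4, 14]
Visit 4; enqueue 6, 1, 12, 3 → queue [14, 6, 1, 12, 3]
Visit 14; enqueue 2, 11, 5 → queue [6, 1, 12, 3, 2, 11, 5]
Visit 6; enqueue 0 → queue [1, 12, 3, 2, 11, 5, 0]
Visit 1 → queue [12, 3, 2, 11, 5, 0]
Visit 12 → queue [3, 2, 11, 5, 0]
Visit 3 → queue [2, 11, 5, 0]
Visit 2; enqueue 8 → queue [11, 5, 0, 8]
Visit 11 → queue [5, 0, 8]
Visit 5; enqueue 9 → queue [0, 8, 9]
Visit 0 → queue [8, 9]
Visit 8; enqueue 13 → queue [9, 13]
Visit 9; enqueue 7 → queue [13, 7]
Visit 13 → queue [7]
Visit 7 → queue []

Visit order: 10, 4, 14, 6, 1, 12, 3, 2, 11, 5, 0, 8, 9, 13, 7

0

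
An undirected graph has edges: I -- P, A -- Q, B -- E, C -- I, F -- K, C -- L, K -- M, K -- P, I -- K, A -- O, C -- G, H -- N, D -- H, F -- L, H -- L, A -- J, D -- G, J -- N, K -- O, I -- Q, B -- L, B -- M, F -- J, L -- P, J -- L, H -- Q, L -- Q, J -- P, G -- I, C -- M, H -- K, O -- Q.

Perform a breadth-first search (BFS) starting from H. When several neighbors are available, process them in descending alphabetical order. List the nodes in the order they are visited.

H, Q, N, L, K, D, O, I, A, J, P, F, C, B, M, G, E

Visit H; enqueue Q, N, L, K, D → queue [Q, N, L, K, D]
Visit Q; enqueue O, I, A → queue [N, L, K, D, O, I, A]
Visit N; enqueue J → queue [L, K, D, O, I, A, J]
Visit L; enqueue P, F, C, B → queue [K, D, O, I, A, J, P, F, C, B]
Visit K; enqueue M → queue [D, O, I, A, J, P, F, C, B, M]
Visit D; enqueue G → queue [O, I, A, J, P, F, C, B, M, G]
Visit O → queue [I, A, J, P, F, C, B, M, G]
Visit I → queue [A, J, P, F, C, B, M, G]
Visit A → queue [J, P, F, C, B, M, G]
Visit J → queue [P, F, C, B, M, G]
Visit P → queue [F, C, B, M, G]
Visit F → queue [C, B, M, G]
Visit C → queue [B, M, G]
Visit B; enqueue E → queue [M, G, E]
Visit M → queue [G, E]
Visit G → queue [E]
Visit E → queue []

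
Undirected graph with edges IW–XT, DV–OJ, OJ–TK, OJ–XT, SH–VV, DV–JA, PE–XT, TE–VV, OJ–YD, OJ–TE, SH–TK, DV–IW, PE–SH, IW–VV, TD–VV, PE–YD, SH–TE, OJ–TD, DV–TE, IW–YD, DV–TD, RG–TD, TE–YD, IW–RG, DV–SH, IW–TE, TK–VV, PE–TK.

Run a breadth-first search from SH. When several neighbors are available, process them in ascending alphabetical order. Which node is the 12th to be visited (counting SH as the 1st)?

YD

Visit SH; enqueue DV, PE, TE, TK, VV → queue [DV, PE, TE, TK, VV]
Visit DV; enqueue IW, JA, OJ, TD → queue [PE, TE, TK, VV, IW, JA, OJ, TD]
Visit PE; enqueue XT, YD → queue [TE, TK, VV, IW, JA, OJ, TD, XT, YD]
Visit TE → queue [TK, VV, IW, JA, OJ, TD, XT, YD]
Visit TK → queue [VV, IW, JA, OJ, TD, XT, YD]
Visit VV → queue [IW, JA, OJ, TD, XT, YD]
Visit IW; enqueue RG → queue [JA, OJ, TD, XT, YD, RG]
Visit JA → queue [OJ, TD, XT, YD, RG]
Visit OJ → queue [TD, XT, YD, RG]
Visit TD → queue [XT, YD, RG]
Visit XT → queue [YD, RG]
Visit YD → queue [RG]
Visit RG → queue []

Visit order: SH, DV, PE, TE, TK, VV, IW, JA, OJ, TD, XT, YD, RG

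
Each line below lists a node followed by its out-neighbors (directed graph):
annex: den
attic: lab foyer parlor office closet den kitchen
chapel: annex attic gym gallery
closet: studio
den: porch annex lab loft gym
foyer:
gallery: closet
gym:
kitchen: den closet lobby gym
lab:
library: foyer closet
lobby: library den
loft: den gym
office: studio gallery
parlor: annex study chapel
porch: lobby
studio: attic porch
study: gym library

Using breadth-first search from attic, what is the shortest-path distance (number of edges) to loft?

2

Level 0: attic
Level 1: closet, den, foyer, kitchen, lab, office, parlor
Level 2: annex, chapel, gallery, gym, lobby, loft, porch, studio, study
Level 3: library
loft first appears at level 2.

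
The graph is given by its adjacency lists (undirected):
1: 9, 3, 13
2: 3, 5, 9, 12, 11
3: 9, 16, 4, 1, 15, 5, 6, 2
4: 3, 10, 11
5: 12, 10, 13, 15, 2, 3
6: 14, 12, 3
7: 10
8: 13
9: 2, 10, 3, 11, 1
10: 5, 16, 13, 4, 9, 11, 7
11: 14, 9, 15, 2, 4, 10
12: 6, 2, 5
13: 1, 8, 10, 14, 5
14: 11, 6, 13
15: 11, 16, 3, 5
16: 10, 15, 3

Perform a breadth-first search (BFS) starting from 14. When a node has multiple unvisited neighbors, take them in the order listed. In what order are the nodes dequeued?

Visit 14; enqueue 11, 6, 13 → queue [11, 6, 13]
Visit 11; enqueue 9, 15, 2, 4, 10 → queue [6, 13, 9, 15, 2, 4, 10]
Visit 6; enqueue 12, 3 → queue [13, 9, 15, 2, 4, 10, 12, 3]
Visit 13; enqueue 1, 8, 5 → queue [9, 15, 2, 4, 10, 12, 3, 1, 8, 5]
Visit 9 → queue [15, 2, 4, 10, 12, 3, 1, 8, 5]
Visit 15; enqueue 16 → queue [2, 4, 10, 12, 3, 1, 8, 5, 16]
Visit 2 → queue [4, 10, 12, 3, 1, 8, 5, 16]
Visit 4 → queue [10, 12, 3, 1, 8, 5, 16]
Visit 10; enqueue 7 → queue [12, 3, 1, 8, 5, 16, 7]
Visit 12 → queue [3, 1, 8, 5, 16, 7]
Visit 3 → queue [1, 8, 5, 16, 7]
Visit 1 → queue [8, 5, 16, 7]
Visit 8 → queue [5, 16, 7]
Visit 5 → queue [16, 7]
Visit 16 → queue [7]
Visit 7 → queue []

14, 11, 6, 13, 9, 15, 2, 4, 10, 12, 3, 1, 8, 5, 16, 7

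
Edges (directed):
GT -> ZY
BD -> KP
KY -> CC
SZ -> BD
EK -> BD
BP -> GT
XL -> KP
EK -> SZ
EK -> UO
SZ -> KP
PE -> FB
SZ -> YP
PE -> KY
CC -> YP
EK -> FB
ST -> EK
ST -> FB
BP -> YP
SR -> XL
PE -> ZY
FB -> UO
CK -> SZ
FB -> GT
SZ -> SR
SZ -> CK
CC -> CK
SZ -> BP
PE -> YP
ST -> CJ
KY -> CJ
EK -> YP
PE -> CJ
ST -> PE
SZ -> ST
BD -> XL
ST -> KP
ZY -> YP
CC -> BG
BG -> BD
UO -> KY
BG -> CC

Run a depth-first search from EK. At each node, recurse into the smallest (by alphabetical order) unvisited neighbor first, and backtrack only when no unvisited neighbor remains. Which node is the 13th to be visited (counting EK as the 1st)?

CK

Visit EK
EK → BD
BD → KP
BD → XL
EK → FB
FB → GT
GT → ZY
ZY → YP
FB → UO
UO → KY
KY → CC
CC → BG
CC → CK
CK → SZ
SZ → BP
SZ → SR
SZ → ST
ST → CJ
ST → PE

Visit order: EK, BD, KP, XL, FB, GT, ZY, YP, UO, KY, CC, BG, CK, SZ, BP, SR, ST, CJ, PE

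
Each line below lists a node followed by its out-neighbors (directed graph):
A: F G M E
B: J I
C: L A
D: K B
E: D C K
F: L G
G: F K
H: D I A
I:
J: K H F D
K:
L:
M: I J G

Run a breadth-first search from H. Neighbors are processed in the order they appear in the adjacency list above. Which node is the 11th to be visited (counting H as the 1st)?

J

Visit H; enqueue D, I, A → queue [D, I, A]
Visit D; enqueue K, B → queue [I, A, K, B]
Visit I → queue [A, K, B]
Visit A; enqueue F, G, M, E → queue [K, B, F, G, M, E]
Visit K → queue [B, F, G, M, E]
Visit B; enqueue J → queue [F, G, M, E, J]
Visit F; enqueue L → queue [G, M, E, J, L]
Visit G → queue [M, E, J, L]
Visit M → queue [E, J, L]
Visit E; enqueue C → queue [J, L, C]
Visit J → queue [L, C]
Visit L → queue [C]
Visit C → queue []

Visit order: H, D, I, A, K, B, F, G, M, E, J, L, C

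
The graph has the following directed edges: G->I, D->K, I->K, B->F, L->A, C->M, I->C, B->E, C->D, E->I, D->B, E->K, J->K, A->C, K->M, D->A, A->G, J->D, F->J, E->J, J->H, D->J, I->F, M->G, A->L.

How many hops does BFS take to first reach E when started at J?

3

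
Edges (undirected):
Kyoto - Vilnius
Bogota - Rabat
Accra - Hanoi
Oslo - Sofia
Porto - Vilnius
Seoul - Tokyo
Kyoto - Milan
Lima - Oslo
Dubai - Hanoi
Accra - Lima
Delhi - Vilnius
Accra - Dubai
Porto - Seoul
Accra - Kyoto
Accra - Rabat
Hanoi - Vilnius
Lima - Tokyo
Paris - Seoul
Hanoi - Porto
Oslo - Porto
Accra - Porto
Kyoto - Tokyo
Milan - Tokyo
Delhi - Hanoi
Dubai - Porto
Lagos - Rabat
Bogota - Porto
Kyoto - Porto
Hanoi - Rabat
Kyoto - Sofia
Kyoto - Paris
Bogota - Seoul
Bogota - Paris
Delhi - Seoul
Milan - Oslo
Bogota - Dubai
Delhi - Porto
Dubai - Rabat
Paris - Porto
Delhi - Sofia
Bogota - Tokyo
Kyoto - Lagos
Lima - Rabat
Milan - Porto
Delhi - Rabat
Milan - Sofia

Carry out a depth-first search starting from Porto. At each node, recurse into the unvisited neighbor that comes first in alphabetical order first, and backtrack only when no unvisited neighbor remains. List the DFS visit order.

Visit Porto
Porto → Accra
Accra → Dubai
Dubai → Bogota
Bogota → Paris
Paris → Kyoto
Kyoto → Lagos
Lagos → Rabat
Rabat → Delhi
Delhi → Hanoi
Hanoi → Vilnius
Delhi → Seoul
Seoul → Tokyo
Tokyo → Lima
Lima → Oslo
Oslo → Milan
Milan → Sofia

Porto, Accra, Dubai, Bogota, Paris, Kyoto, Lagos, Rabat, Delhi, Hanoi, Vilnius, Seoul, Tokyo, Lima, Oslo, Milan, Sofia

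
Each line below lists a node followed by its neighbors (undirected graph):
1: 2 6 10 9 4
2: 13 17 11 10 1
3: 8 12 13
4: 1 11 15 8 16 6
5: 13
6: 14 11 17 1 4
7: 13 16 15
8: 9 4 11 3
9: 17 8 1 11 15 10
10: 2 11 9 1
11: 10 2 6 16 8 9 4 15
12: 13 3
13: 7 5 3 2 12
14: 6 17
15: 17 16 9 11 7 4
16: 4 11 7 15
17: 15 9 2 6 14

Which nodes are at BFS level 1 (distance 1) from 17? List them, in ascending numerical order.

2, 6, 9, 14, 15

Level 0: 17
Level 1: 2, 6, 9, 14, 15
Level 2: 1, 4, 7, 8, 10, 11, 13, 16
Level 3: 3, 5, 12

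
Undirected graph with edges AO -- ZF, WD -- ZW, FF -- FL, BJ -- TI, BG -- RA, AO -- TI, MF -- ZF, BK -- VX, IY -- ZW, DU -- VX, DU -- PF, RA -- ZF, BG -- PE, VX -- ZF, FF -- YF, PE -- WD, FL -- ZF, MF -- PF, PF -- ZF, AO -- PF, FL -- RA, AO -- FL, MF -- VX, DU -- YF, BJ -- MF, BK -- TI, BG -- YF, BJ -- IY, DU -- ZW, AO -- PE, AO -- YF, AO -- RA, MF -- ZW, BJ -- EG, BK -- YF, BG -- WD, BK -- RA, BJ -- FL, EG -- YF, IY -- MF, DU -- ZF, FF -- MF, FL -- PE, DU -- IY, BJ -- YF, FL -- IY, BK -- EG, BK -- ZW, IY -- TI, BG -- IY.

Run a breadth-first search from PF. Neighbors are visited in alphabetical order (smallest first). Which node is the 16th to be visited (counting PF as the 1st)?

BG

Visit PF; enqueue AO, DU, MF, ZF → queue [AO, DU, MF, ZF]
Visit AO; enqueue FL, PE, RA, TI, YF → queue [DU, MF, ZF, FL, PE, RA, TI, YF]
Visit DU; enqueue IY, VX, ZW → queue [MF, ZF, FL, PE, RA, TI, YF, IY, VX, ZW]
Visit MF; enqueue BJ, FF → queue [ZF, FL, PE, RA, TI, YF, IY, VX, ZW, BJ, FF]
Visit ZF → queue [FL, PE, RA, TI, YF, IY, VX, ZW, BJ, FF]
Visit FL → queue [PE, RA, TI, YF, IY, VX, ZW, BJ, FF]
Visit PE; enqueue BG, WD → queue [RA, TI, YF, IY, VX, ZW, BJ, FF, BG, WD]
Visit RA; enqueue BK → queue [TI, YF, IY, VX, ZW, BJ, FF, BG, WD, BK]
Visit TI → queue [YF, IY, VX, ZW, BJ, FF, BG, WD, BK]
Visit YF; enqueue EG → queue [IY, VX, ZW, BJ, FF, BG, WD, BK, EG]
Visit IY → queue [VX, ZW, BJ, FF, BG, WD, BK, EG]
Visit VX → queue [ZW, BJ, FF, BG, WD, BK, EG]
Visit ZW → queue [BJ, FF, BG, WD, BK, EG]
Visit BJ → queue [FF, BG, WD, BK, EG]
Visit FF → queue [BG, WD, BK, EG]
Visit BG → queue [WD, BK, EG]
Visit WD → queue [BK, EG]
Visit BK → queue [EG]
Visit EG → queue []

Visit order: PF, AO, DU, MF, ZF, FL, PE, RA, TI, YF, IY, VX, ZW, BJ, FF, BG, WD, BK, EG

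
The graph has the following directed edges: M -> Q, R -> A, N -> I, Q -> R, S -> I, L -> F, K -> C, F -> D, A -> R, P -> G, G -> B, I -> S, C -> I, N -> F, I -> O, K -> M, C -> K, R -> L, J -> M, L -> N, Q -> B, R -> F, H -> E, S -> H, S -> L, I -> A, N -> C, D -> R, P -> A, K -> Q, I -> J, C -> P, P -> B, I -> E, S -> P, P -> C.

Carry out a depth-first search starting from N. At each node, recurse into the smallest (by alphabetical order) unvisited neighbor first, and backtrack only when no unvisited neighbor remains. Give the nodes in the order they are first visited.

N, C, I, A, R, F, D, L, E, J, M, Q, B, O, S, H, P, G, K

Visit N
N → C
C → I
I → A
A → R
R → F
F → D
R → L
I → E
I → J
J → M
M → Q
Q → B
I → O
I → S
S → H
S → P
P → G
C → K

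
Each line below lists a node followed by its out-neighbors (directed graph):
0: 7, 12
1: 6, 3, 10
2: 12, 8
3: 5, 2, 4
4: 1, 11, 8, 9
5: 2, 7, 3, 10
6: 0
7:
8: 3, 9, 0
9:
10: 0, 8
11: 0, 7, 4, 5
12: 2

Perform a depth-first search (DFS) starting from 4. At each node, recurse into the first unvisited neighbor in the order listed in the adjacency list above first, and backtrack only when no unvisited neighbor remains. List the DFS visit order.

Visit 4
4 → 1
1 → 6
6 → 0
0 → 7
0 → 12
12 → 2
2 → 8
8 → 3
3 → 5
5 → 10
8 → 9
4 → 11

4, 1, 6, 0, 7, 12, 2, 8, 3, 5, 10, 9, 11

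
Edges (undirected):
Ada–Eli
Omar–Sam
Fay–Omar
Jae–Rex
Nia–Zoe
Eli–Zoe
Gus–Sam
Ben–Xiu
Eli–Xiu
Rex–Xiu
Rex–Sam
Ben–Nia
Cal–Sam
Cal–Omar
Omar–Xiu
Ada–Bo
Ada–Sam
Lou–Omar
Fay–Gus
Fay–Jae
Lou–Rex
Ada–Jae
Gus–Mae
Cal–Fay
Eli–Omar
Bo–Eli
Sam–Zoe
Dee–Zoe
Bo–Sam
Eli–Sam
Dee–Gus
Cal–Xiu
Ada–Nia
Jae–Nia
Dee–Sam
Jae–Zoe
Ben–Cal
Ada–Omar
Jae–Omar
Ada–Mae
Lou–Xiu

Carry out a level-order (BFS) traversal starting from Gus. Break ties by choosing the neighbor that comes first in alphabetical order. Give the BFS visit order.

Visit Gus; enqueue Dee, Fay, Mae, Sam → queue [Dee, Fay, Mae, Sam]
Visit Dee; enqueue Zoe → queue [Fay, Mae, Sam, Zoe]
Visit Fay; enqueue Cal, Jae, Omar → queue [Mae, Sam, Zoe, Cal, Jae, Omar]
Visit Mae; enqueue Ada → queue [Sam, Zoe, Cal, Jae, Omar, Ada]
Visit Sam; enqueue Bo, Eli, Rex → queue [Zoe, Cal, Jae, Omar, Ada, Bo, Eli, Rex]
Visit Zoe; enqueue Nia → queue [Cal, Jae, Omar, Ada, Bo, Eli, Rex, Nia]
Visit Cal; enqueue Ben, Xiu → queue [Jae, Omar, Ada, Bo, Eli, Rex, Nia, Ben, Xiu]
Visit Jae → queue [Omar, Ada, Bo, Eli, Rex, Nia, Ben, Xiu]
Visit Omar; enqueue Lou → queue [Ada, Bo, Eli, Rex, Nia, Ben, Xiu, Lou]
Visit Ada → queue [Bo, Eli, Rex, Nia, Ben, Xiu, Lou]
Visit Bo → queue [Eli, Rex, Nia, Ben, Xiu, Lou]
Visit Eli → queue [Rex, Nia, Ben, Xiu, Lou]
Visit Rex → queue [Nia, Ben, Xiu, Lou]
Visit Nia → queue [Ben, Xiu, Lou]
Visit Ben → queue [Xiu, Lou]
Visit Xiu → queue [Lou]
Visit Lou → queue []

Gus, Dee, Fay, Mae, Sam, Zoe, Cal, Jae, Omar, Ada, Bo, Eli, Rex, Nia, Ben, Xiu, Lou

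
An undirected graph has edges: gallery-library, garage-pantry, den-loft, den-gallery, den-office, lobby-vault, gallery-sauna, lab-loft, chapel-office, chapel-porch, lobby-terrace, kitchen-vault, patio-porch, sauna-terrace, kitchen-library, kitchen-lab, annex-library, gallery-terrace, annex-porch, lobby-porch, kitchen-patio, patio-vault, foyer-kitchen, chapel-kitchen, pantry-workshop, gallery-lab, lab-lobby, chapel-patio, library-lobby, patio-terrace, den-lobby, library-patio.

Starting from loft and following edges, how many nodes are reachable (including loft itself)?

BFS from loft visits: loft, den, lab, gallery, lobby, office, kitchen, library, sauna, terrace, porch, vault, chapel, foyer, patio, annex
Reachable nodes: 16 of 19 total.

16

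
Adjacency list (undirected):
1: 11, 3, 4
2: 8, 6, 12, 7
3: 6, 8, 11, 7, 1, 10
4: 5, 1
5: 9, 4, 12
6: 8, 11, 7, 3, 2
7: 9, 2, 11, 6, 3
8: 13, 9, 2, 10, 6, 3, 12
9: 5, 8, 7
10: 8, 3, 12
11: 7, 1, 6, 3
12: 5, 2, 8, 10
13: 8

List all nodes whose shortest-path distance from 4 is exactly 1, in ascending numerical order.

1, 5

Level 0: 4
Level 1: 1, 5
Level 2: 3, 9, 11, 12
Level 3: 2, 6, 7, 8, 10
Level 4: 13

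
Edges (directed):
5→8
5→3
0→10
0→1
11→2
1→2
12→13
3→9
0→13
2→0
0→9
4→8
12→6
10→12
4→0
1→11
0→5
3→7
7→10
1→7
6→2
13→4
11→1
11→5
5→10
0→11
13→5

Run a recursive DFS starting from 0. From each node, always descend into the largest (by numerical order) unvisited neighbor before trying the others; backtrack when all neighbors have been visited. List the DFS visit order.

Visit 0
0 → 13
13 → 5
5 → 10
10 → 12
12 → 6
6 → 2
5 → 8
5 → 3
3 → 9
3 → 7
13 → 4
0 → 11
11 → 1

0 → 13 → 5 → 10 → 12 → 6 → 2 → 8 → 3 → 9 → 7 → 4 → 11 → 1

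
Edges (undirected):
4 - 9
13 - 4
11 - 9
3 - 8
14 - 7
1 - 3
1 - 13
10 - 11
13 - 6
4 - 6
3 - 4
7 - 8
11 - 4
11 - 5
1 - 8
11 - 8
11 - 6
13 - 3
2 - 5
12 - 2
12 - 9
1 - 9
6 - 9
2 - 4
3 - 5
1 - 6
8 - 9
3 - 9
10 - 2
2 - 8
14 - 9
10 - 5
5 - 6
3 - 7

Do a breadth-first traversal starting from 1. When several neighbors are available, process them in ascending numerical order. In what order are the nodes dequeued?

1 3 6 8 9 13 4 5 7 11 2 12 14 10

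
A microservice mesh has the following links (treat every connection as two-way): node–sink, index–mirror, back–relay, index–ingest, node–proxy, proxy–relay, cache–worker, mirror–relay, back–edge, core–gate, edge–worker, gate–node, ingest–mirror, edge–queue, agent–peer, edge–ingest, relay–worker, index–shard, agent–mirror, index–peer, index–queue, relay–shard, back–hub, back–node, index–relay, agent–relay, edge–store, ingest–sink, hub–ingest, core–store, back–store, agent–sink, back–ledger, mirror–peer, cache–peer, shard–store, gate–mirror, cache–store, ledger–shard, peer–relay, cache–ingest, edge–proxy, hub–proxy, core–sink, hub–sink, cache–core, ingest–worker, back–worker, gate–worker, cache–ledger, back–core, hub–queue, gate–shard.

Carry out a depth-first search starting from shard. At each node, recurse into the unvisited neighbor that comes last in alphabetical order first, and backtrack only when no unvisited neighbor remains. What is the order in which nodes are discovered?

shard, store, edge, worker, relay, proxy, node, sink, ingest, mirror, peer, index, queue, hub, back, ledger, cache, core, gate, agent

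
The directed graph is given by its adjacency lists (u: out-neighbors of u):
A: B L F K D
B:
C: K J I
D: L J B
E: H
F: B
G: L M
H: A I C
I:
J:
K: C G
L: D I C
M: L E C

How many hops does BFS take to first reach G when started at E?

Level 0: E
Level 1: H
Level 2: A, C, I
Level 3: B, D, F, J, K, L
Level 4: G
Level 5: M
G first appears at level 4.

4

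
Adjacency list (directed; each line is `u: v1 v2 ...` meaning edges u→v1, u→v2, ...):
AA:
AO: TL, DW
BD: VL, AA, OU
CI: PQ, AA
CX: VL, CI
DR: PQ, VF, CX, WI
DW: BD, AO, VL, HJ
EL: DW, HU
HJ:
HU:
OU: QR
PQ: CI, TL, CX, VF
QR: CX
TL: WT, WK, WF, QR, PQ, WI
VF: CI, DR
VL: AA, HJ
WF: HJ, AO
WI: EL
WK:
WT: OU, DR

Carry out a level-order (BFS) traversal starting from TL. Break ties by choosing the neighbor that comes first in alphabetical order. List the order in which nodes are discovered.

TL -> PQ -> QR -> WF -> WI -> WK -> WT -> CI -> CX -> VF -> AO -> HJ -> EL -> DR -> OU -> AA -> VL -> DW -> HU -> BD

Visit TL; enqueue PQ, QR, WF, WI, WK, WT → queue [PQ, QR, WF, WI, WK, WT]
Visit PQ; enqueue CI, CX, VF → queue [QR, WF, WI, WK, WT, CI, CX, VF]
Visit QR → queue [WF, WI, WK, WT, CI, CX, VF]
Visit WF; enqueue AO, HJ → queue [WI, WK, WT, CI, CX, VF, AO, HJ]
Visit WI; enqueue EL → queue [WK, WT, CI, CX, VF, AO, HJ, EL]
Visit WK → queue [WT, CI, CX, VF, AO, HJ, EL]
Visit WT; enqueue DR, OU → queue [CI, CX, VF, AO, HJ, EL, DR, OU]
Visit CI; enqueue AA → queue [CX, VF, AO, HJ, EL, DR, OU, AA]
Visit CX; enqueue VL → queue [VF, AO, HJ, EL, DR, OU, AA, VL]
Visit VF → queue [AO, HJ, EL, DR, OU, AA, VL]
Visit AO; enqueue DW → queue [HJ, EL, DR, OU, AA, VL, DW]
Visit HJ → queue [EL, DR, OU, AA, VL, DW]
Visit EL; enqueue HU → queue [DR, OU, AA, VL, DW, HU]
Visit DR → queue [OU, AA, VL, DW, HU]
Visit OU → queue [AA, VL, DW, HU]
Visit AA → queue [VL, DW, HU]
Visit VL → queue [DW, HU]
Visit DW; enqueue BD → queue [HU, BD]
Visit HU → queue [BD]
Visit BD → queue []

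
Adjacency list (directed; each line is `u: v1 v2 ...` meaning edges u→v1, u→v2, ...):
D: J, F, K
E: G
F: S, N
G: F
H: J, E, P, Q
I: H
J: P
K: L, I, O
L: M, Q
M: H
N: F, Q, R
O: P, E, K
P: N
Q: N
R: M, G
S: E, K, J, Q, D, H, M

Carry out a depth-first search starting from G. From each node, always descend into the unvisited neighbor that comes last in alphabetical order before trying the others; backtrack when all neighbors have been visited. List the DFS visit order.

G -> F -> S -> Q -> N -> R -> M -> H -> P -> J -> E -> K -> O -> L -> I -> D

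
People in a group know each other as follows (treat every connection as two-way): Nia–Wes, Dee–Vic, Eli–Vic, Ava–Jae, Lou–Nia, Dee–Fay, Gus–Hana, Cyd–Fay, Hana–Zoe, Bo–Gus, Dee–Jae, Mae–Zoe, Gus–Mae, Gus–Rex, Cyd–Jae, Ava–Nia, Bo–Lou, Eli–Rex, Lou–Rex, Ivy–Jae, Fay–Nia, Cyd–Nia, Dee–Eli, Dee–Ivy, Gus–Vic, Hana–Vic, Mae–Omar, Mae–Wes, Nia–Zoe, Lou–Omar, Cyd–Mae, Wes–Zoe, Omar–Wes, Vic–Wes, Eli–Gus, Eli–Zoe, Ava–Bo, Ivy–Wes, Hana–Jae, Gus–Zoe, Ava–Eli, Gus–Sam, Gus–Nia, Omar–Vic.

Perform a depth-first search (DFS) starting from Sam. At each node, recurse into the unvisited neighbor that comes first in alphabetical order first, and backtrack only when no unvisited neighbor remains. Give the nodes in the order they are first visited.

Visit Sam
Sam → Gus
Gus → Bo
Bo → Ava
Ava → Eli
Eli → Dee
Dee → Fay
Fay → Cyd
Cyd → Jae
Jae → Hana
Hana → Vic
Vic → Omar
Omar → Lou
Lou → Nia
Nia → Wes
Wes → Ivy
Wes → Mae
Mae → Zoe
Lou → Rex

Sam Gus Bo Ava Eli Dee Fay Cyd Jae Hana Vic Omar Lou Nia Wes Ivy Mae Zoe Rex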